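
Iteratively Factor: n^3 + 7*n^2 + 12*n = (n + 3)*(n^2 + 4*n) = (n + 3)*(n + 4)*(n)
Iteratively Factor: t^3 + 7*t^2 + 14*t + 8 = (t + 1)*(t^2 + 6*t + 8) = (t + 1)*(t + 4)*(t + 2)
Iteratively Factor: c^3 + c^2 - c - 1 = (c - 1)*(c^2 + 2*c + 1) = (c - 1)*(c + 1)*(c + 1)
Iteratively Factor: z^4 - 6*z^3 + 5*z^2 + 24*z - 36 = (z - 3)*(z^3 - 3*z^2 - 4*z + 12) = (z - 3)*(z - 2)*(z^2 - z - 6) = (z - 3)*(z - 2)*(z + 2)*(z - 3)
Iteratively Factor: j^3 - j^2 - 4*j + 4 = (j - 2)*(j^2 + j - 2) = (j - 2)*(j - 1)*(j + 2)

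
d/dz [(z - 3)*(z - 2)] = 2*z - 5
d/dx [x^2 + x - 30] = 2*x + 1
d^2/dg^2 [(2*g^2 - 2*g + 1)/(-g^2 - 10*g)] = 2*(22*g^3 - 3*g^2 - 30*g - 100)/(g^3*(g^3 + 30*g^2 + 300*g + 1000))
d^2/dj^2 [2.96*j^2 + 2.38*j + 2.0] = 5.92000000000000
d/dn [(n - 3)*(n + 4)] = 2*n + 1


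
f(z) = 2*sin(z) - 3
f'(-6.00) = 1.92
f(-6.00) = -2.44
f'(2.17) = -1.13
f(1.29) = -1.08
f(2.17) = -1.35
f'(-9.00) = -1.82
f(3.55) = -3.79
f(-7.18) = -4.56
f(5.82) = -3.89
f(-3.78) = -1.81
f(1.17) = -1.16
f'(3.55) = -1.84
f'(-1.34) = 0.46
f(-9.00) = -3.82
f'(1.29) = 0.55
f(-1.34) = -4.95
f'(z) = 2*cos(z)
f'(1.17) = 0.78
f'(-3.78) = -1.61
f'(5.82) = 1.79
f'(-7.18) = 1.25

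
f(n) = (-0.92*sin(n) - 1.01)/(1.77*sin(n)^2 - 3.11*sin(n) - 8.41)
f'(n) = (-3.54*sin(n)*cos(n) + 3.11*cos(n))*(-0.92*sin(n) - 1.01)/(1.77*sin(n)^2 - 3.11*sin(n) - 8.41)^2 - 0.92*cos(n)/(1.77*sin(n)^2 - 3.11*sin(n) - 8.41)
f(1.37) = 0.20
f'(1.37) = 0.02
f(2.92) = 0.13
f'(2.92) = -0.07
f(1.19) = 0.19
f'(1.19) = 0.04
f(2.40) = 0.17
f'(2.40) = -0.06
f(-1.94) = 0.04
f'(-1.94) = -0.06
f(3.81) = 0.08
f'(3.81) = -0.07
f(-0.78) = 0.07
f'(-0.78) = 0.07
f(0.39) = 0.15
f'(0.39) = 0.07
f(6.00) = 0.10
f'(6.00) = 0.07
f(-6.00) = 0.14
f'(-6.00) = 0.07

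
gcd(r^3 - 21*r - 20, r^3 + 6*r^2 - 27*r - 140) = r^2 - r - 20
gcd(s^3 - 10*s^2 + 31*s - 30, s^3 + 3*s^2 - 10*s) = s - 2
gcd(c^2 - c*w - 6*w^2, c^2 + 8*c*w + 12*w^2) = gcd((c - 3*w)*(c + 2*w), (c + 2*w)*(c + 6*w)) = c + 2*w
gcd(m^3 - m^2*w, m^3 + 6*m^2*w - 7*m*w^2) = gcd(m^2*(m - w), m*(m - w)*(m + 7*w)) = -m^2 + m*w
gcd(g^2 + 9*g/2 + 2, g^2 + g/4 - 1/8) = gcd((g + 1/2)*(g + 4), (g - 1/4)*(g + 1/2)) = g + 1/2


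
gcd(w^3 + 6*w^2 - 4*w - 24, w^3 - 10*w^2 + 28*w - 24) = w - 2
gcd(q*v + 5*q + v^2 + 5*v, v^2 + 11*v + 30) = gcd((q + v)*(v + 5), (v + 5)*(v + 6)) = v + 5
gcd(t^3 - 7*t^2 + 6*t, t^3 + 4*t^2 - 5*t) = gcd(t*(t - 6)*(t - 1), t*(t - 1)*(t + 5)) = t^2 - t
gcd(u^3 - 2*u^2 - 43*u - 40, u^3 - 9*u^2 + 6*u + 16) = u^2 - 7*u - 8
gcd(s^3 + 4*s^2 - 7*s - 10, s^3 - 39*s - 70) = s + 5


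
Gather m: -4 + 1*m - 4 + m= 2*m - 8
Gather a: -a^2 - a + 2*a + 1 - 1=-a^2 + a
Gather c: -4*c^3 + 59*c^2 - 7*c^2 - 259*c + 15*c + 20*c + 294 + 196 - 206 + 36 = -4*c^3 + 52*c^2 - 224*c + 320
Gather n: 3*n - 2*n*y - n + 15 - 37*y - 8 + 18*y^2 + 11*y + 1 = n*(2 - 2*y) + 18*y^2 - 26*y + 8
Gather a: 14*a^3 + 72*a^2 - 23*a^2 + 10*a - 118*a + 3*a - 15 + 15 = 14*a^3 + 49*a^2 - 105*a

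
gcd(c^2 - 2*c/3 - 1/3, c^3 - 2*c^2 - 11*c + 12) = c - 1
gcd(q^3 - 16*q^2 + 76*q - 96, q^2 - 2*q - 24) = q - 6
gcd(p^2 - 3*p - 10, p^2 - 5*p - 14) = p + 2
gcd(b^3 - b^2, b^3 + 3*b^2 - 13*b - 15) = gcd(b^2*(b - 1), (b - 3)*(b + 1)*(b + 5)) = 1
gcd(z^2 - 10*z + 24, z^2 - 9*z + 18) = z - 6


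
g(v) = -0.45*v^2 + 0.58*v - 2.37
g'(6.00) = -4.82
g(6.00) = -15.09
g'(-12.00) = 11.38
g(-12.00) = -74.13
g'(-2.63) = 2.95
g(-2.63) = -7.01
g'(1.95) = -1.18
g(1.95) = -2.95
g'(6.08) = -4.89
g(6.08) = -15.48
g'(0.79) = -0.13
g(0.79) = -2.19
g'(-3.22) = 3.48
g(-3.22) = -8.90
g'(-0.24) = 0.80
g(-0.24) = -2.54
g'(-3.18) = 3.44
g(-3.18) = -8.76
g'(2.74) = -1.89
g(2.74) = -4.16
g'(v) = 0.58 - 0.9*v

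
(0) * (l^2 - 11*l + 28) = 0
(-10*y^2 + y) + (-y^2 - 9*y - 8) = -11*y^2 - 8*y - 8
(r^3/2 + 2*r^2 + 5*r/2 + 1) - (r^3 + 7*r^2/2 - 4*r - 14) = -r^3/2 - 3*r^2/2 + 13*r/2 + 15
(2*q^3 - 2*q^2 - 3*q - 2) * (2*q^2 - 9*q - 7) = 4*q^5 - 22*q^4 - 2*q^3 + 37*q^2 + 39*q + 14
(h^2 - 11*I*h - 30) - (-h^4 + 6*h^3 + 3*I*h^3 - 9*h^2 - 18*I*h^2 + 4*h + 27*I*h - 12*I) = h^4 - 6*h^3 - 3*I*h^3 + 10*h^2 + 18*I*h^2 - 4*h - 38*I*h - 30 + 12*I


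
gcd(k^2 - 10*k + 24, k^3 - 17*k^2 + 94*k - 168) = k^2 - 10*k + 24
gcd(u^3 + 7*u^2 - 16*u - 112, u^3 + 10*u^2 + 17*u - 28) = u^2 + 11*u + 28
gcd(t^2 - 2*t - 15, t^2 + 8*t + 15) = t + 3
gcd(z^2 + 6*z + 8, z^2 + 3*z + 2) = z + 2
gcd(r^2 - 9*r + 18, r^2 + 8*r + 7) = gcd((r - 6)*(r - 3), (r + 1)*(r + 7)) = 1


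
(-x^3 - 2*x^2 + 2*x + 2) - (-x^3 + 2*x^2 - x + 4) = -4*x^2 + 3*x - 2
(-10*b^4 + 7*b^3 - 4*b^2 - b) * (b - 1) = -10*b^5 + 17*b^4 - 11*b^3 + 3*b^2 + b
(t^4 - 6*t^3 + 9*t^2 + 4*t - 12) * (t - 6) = t^5 - 12*t^4 + 45*t^3 - 50*t^2 - 36*t + 72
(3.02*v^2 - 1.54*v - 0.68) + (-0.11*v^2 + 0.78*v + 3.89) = 2.91*v^2 - 0.76*v + 3.21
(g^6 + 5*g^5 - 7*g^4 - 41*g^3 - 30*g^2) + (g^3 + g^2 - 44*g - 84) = g^6 + 5*g^5 - 7*g^4 - 40*g^3 - 29*g^2 - 44*g - 84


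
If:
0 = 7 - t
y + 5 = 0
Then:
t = 7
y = -5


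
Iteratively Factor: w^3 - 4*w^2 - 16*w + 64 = (w + 4)*(w^2 - 8*w + 16) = (w - 4)*(w + 4)*(w - 4)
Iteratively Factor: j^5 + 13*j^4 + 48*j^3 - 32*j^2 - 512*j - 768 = (j + 4)*(j^4 + 9*j^3 + 12*j^2 - 80*j - 192) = (j + 4)^2*(j^3 + 5*j^2 - 8*j - 48) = (j + 4)^3*(j^2 + j - 12) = (j + 4)^4*(j - 3)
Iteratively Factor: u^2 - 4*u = (u - 4)*(u)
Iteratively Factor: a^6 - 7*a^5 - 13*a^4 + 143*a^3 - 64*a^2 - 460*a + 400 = (a + 4)*(a^5 - 11*a^4 + 31*a^3 + 19*a^2 - 140*a + 100) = (a + 2)*(a + 4)*(a^4 - 13*a^3 + 57*a^2 - 95*a + 50) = (a - 2)*(a + 2)*(a + 4)*(a^3 - 11*a^2 + 35*a - 25) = (a - 2)*(a - 1)*(a + 2)*(a + 4)*(a^2 - 10*a + 25) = (a - 5)*(a - 2)*(a - 1)*(a + 2)*(a + 4)*(a - 5)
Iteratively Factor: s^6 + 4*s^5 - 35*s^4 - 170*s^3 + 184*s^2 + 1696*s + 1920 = (s - 5)*(s^5 + 9*s^4 + 10*s^3 - 120*s^2 - 416*s - 384) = (s - 5)*(s + 3)*(s^4 + 6*s^3 - 8*s^2 - 96*s - 128) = (s - 5)*(s + 3)*(s + 4)*(s^3 + 2*s^2 - 16*s - 32) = (s - 5)*(s + 3)*(s + 4)^2*(s^2 - 2*s - 8) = (s - 5)*(s - 4)*(s + 3)*(s + 4)^2*(s + 2)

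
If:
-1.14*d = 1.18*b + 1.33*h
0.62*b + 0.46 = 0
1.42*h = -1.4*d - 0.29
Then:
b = -0.74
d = -6.70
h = 6.40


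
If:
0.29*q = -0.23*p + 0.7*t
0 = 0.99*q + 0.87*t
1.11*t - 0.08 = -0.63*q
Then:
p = 0.60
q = -0.13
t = 0.14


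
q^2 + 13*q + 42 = (q + 6)*(q + 7)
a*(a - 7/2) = a^2 - 7*a/2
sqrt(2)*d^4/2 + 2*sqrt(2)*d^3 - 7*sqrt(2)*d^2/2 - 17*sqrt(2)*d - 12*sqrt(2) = (d/2 + 1)*(d - 3)*(d + 4)*(sqrt(2)*d + sqrt(2))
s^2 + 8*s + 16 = (s + 4)^2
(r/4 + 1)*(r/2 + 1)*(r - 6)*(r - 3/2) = r^4/8 - 3*r^3/16 - 7*r^2/2 - 3*r/4 + 9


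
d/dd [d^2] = 2*d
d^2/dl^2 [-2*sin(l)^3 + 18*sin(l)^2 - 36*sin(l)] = 18*sin(l)^3 - 72*sin(l)^2 + 24*sin(l) + 36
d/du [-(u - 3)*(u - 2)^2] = (8 - 3*u)*(u - 2)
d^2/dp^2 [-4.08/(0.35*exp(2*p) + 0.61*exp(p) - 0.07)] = (-4.08*(0.7*exp(p) + 0.61)*(1.4*exp(p) + 1.22)*exp(p) + (5.712*exp(p) + 2.4888)*(0.35*exp(2*p) + 0.61*exp(p) - 0.07))*exp(p)/(0.35*exp(2*p) + 0.61*exp(p) - 0.07)^3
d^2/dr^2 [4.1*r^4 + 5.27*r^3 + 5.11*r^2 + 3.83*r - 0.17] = 49.2*r^2 + 31.62*r + 10.22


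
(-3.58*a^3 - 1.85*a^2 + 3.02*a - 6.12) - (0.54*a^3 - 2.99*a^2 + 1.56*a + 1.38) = -4.12*a^3 + 1.14*a^2 + 1.46*a - 7.5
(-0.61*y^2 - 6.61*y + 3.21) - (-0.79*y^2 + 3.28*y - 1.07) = 0.18*y^2 - 9.89*y + 4.28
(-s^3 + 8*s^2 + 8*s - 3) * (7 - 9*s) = 9*s^4 - 79*s^3 - 16*s^2 + 83*s - 21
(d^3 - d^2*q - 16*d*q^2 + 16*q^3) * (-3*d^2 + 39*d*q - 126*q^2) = -3*d^5 + 42*d^4*q - 117*d^3*q^2 - 546*d^2*q^3 + 2640*d*q^4 - 2016*q^5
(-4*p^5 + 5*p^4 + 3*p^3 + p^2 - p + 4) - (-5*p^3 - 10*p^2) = -4*p^5 + 5*p^4 + 8*p^3 + 11*p^2 - p + 4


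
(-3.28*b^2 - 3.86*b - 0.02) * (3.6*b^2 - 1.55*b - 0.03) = -11.808*b^4 - 8.812*b^3 + 6.0094*b^2 + 0.1468*b + 0.0006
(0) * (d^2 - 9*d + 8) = 0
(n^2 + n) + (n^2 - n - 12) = 2*n^2 - 12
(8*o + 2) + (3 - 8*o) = 5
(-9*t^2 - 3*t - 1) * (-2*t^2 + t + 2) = 18*t^4 - 3*t^3 - 19*t^2 - 7*t - 2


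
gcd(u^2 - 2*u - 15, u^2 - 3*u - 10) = u - 5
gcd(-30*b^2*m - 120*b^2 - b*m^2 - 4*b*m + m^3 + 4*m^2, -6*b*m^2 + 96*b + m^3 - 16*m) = 6*b*m + 24*b - m^2 - 4*m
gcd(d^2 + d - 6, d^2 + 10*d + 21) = d + 3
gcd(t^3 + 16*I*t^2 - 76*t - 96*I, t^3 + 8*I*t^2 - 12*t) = t^2 + 8*I*t - 12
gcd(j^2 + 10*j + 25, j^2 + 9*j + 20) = j + 5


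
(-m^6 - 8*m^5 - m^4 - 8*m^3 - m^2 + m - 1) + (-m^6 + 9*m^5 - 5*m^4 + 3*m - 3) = -2*m^6 + m^5 - 6*m^4 - 8*m^3 - m^2 + 4*m - 4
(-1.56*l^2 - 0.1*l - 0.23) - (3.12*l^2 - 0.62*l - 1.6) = -4.68*l^2 + 0.52*l + 1.37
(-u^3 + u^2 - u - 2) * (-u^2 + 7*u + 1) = u^5 - 8*u^4 + 7*u^3 - 4*u^2 - 15*u - 2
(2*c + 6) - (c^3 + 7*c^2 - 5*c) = -c^3 - 7*c^2 + 7*c + 6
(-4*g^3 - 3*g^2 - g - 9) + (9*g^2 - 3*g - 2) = -4*g^3 + 6*g^2 - 4*g - 11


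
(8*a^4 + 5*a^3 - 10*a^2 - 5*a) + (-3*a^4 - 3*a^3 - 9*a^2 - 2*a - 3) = 5*a^4 + 2*a^3 - 19*a^2 - 7*a - 3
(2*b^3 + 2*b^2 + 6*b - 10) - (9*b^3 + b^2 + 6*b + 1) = -7*b^3 + b^2 - 11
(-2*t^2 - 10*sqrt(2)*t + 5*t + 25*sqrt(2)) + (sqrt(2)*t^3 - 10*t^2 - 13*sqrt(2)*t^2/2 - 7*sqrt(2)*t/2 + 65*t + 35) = sqrt(2)*t^3 - 12*t^2 - 13*sqrt(2)*t^2/2 - 27*sqrt(2)*t/2 + 70*t + 35 + 25*sqrt(2)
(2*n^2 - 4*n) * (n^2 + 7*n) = 2*n^4 + 10*n^3 - 28*n^2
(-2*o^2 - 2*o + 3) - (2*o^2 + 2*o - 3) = -4*o^2 - 4*o + 6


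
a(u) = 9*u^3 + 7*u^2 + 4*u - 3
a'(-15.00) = 5869.00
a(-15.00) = -28863.00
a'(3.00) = 289.00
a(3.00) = 315.00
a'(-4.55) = 499.27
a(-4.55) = -724.05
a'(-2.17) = 100.76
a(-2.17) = -70.68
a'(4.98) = 743.33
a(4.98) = 1302.08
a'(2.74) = 245.07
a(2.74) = 245.65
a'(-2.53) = 141.40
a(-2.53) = -114.06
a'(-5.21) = 663.95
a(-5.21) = -1106.62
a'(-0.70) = 7.43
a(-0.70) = -5.46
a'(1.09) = 51.34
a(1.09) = 21.33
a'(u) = 27*u^2 + 14*u + 4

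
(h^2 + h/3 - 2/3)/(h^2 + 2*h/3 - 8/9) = 3*(h + 1)/(3*h + 4)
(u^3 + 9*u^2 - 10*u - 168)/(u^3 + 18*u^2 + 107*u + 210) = (u - 4)/(u + 5)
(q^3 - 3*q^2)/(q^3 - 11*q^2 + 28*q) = q*(q - 3)/(q^2 - 11*q + 28)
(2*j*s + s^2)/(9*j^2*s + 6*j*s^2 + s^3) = (2*j + s)/(9*j^2 + 6*j*s + s^2)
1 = 1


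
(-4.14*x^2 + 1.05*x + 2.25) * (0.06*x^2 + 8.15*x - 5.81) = -0.2484*x^4 - 33.678*x^3 + 32.7459*x^2 + 12.237*x - 13.0725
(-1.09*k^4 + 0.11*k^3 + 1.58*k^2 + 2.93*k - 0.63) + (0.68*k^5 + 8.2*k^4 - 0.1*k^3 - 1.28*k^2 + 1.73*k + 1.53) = 0.68*k^5 + 7.11*k^4 + 0.01*k^3 + 0.3*k^2 + 4.66*k + 0.9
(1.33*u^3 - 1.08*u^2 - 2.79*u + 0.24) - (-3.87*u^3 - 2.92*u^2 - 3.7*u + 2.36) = 5.2*u^3 + 1.84*u^2 + 0.91*u - 2.12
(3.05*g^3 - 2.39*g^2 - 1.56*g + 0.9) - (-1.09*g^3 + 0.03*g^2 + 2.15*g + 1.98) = 4.14*g^3 - 2.42*g^2 - 3.71*g - 1.08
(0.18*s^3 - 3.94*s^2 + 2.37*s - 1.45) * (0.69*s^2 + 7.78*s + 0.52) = 0.1242*s^5 - 1.3182*s^4 - 28.9243*s^3 + 15.3893*s^2 - 10.0486*s - 0.754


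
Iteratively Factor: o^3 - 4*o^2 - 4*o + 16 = (o + 2)*(o^2 - 6*o + 8) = (o - 2)*(o + 2)*(o - 4)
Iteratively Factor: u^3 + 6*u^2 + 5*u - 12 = (u + 3)*(u^2 + 3*u - 4) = (u - 1)*(u + 3)*(u + 4)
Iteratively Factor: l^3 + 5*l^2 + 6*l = (l)*(l^2 + 5*l + 6) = l*(l + 2)*(l + 3)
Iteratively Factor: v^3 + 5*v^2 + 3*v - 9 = (v - 1)*(v^2 + 6*v + 9) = (v - 1)*(v + 3)*(v + 3)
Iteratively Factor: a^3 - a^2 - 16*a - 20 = (a + 2)*(a^2 - 3*a - 10) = (a - 5)*(a + 2)*(a + 2)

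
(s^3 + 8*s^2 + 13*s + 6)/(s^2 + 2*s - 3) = (s^3 + 8*s^2 + 13*s + 6)/(s^2 + 2*s - 3)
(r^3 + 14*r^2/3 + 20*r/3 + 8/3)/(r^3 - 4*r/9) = 3*(r^2 + 4*r + 4)/(r*(3*r - 2))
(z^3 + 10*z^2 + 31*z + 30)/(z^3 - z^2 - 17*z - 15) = (z^2 + 7*z + 10)/(z^2 - 4*z - 5)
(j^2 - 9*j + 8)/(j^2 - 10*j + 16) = (j - 1)/(j - 2)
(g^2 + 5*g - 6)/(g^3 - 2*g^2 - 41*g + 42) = 1/(g - 7)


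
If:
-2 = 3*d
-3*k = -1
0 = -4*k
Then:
No Solution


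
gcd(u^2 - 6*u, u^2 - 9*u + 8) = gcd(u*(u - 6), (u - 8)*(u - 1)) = 1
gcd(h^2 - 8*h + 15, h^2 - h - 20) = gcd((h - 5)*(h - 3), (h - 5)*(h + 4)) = h - 5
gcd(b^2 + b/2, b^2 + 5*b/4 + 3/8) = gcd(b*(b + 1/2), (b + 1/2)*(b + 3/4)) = b + 1/2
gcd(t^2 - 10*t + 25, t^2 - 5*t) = t - 5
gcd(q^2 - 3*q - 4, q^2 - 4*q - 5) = q + 1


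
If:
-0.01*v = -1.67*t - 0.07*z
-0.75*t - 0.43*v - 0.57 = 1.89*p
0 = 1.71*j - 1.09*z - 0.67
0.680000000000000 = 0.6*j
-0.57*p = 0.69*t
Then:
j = 1.13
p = 0.07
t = -0.06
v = -1.53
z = 1.16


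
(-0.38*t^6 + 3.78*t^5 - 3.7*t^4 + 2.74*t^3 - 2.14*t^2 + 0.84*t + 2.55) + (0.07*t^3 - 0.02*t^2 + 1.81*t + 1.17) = -0.38*t^6 + 3.78*t^5 - 3.7*t^4 + 2.81*t^3 - 2.16*t^2 + 2.65*t + 3.72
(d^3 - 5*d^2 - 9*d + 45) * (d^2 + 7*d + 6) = d^5 + 2*d^4 - 38*d^3 - 48*d^2 + 261*d + 270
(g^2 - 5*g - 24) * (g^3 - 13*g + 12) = g^5 - 5*g^4 - 37*g^3 + 77*g^2 + 252*g - 288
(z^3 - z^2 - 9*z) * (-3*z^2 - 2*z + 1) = -3*z^5 + z^4 + 30*z^3 + 17*z^2 - 9*z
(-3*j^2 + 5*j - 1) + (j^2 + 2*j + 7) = -2*j^2 + 7*j + 6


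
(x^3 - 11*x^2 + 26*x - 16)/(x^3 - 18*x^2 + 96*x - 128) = (x - 1)/(x - 8)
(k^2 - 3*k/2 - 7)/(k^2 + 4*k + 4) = (k - 7/2)/(k + 2)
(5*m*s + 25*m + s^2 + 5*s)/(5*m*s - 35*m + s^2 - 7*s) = (s + 5)/(s - 7)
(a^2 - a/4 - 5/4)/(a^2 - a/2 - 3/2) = (4*a - 5)/(2*(2*a - 3))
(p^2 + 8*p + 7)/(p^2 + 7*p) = (p + 1)/p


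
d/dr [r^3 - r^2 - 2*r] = 3*r^2 - 2*r - 2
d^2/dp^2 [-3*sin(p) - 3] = 3*sin(p)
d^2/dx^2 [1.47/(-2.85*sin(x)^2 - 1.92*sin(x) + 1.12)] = (47.7603*sin(x)^4 + 24.13152*sin(x)^3 - 47.452482*sin(x)^2 - 45.101952*sin(x) - 20.222496)/(2.85*sin(x)^2 + 1.92*sin(x) - 1.12)^3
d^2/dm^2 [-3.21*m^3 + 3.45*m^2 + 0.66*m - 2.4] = 6.9 - 19.26*m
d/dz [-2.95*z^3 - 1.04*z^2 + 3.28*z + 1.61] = -8.85*z^2 - 2.08*z + 3.28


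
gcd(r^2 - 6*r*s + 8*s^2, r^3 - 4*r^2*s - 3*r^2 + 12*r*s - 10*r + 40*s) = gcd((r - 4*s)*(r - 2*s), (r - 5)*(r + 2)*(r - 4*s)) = r - 4*s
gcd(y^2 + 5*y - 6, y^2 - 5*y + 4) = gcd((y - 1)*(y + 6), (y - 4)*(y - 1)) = y - 1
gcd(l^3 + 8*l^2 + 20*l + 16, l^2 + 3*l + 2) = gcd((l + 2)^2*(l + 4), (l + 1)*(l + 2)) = l + 2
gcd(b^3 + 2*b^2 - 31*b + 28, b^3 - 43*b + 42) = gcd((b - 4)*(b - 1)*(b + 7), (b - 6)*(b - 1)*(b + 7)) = b^2 + 6*b - 7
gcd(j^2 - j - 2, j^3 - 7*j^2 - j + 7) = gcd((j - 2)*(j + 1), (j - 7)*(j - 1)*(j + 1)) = j + 1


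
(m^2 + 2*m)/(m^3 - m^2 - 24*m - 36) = m/(m^2 - 3*m - 18)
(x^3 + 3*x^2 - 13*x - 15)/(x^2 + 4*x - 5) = (x^2 - 2*x - 3)/(x - 1)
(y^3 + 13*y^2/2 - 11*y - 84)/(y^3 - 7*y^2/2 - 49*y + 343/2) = (y^2 + 10*y + 24)/(y^2 - 49)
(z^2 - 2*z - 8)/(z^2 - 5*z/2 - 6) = 2*(z + 2)/(2*z + 3)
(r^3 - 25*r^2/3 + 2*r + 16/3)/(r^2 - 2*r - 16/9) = 3*(r^2 - 9*r + 8)/(3*r - 8)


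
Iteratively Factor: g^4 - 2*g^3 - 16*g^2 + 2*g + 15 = (g + 1)*(g^3 - 3*g^2 - 13*g + 15) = (g - 5)*(g + 1)*(g^2 + 2*g - 3) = (g - 5)*(g + 1)*(g + 3)*(g - 1)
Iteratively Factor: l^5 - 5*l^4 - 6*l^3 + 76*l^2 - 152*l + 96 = (l - 3)*(l^4 - 2*l^3 - 12*l^2 + 40*l - 32) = (l - 3)*(l - 2)*(l^3 - 12*l + 16) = (l - 3)*(l - 2)^2*(l^2 + 2*l - 8) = (l - 3)*(l - 2)^3*(l + 4)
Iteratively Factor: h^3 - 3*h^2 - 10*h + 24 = (h - 2)*(h^2 - h - 12) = (h - 2)*(h + 3)*(h - 4)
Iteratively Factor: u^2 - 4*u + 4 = (u - 2)*(u - 2)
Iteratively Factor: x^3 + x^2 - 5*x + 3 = (x - 1)*(x^2 + 2*x - 3) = (x - 1)*(x + 3)*(x - 1)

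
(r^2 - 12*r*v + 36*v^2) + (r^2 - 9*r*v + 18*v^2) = 2*r^2 - 21*r*v + 54*v^2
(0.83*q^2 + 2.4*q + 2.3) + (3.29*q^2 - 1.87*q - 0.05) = 4.12*q^2 + 0.53*q + 2.25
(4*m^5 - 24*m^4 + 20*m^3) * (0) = 0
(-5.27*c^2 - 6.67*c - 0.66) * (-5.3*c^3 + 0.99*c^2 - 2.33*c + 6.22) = 27.931*c^5 + 30.1337*c^4 + 9.1738*c^3 - 17.8917*c^2 - 39.9496*c - 4.1052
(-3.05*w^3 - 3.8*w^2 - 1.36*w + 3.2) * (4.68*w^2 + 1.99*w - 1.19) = -14.274*w^5 - 23.8535*w^4 - 10.2973*w^3 + 16.7916*w^2 + 7.9864*w - 3.808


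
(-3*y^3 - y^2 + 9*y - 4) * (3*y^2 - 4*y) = -9*y^5 + 9*y^4 + 31*y^3 - 48*y^2 + 16*y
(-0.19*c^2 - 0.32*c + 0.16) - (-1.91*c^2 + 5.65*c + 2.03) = 1.72*c^2 - 5.97*c - 1.87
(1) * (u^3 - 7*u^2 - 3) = u^3 - 7*u^2 - 3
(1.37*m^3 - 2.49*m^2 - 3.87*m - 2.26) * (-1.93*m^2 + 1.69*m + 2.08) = -2.6441*m^5 + 7.121*m^4 + 6.1106*m^3 - 7.3577*m^2 - 11.869*m - 4.7008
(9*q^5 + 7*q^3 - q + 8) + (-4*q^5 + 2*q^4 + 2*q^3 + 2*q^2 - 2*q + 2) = 5*q^5 + 2*q^4 + 9*q^3 + 2*q^2 - 3*q + 10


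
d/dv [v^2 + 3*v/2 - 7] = 2*v + 3/2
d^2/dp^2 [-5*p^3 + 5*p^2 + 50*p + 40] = 10 - 30*p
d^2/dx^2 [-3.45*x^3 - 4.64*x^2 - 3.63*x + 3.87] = -20.7*x - 9.28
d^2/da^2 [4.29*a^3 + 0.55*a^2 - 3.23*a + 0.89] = 25.74*a + 1.1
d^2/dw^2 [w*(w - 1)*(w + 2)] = 6*w + 2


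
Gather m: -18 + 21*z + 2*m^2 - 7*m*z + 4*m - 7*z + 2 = 2*m^2 + m*(4 - 7*z) + 14*z - 16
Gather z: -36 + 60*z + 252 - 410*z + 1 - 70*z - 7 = 210 - 420*z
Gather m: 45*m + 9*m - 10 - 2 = 54*m - 12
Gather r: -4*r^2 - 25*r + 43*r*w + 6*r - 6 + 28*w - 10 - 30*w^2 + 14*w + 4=-4*r^2 + r*(43*w - 19) - 30*w^2 + 42*w - 12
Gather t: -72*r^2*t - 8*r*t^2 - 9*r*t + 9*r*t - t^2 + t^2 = -72*r^2*t - 8*r*t^2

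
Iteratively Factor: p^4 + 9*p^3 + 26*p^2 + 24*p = (p + 3)*(p^3 + 6*p^2 + 8*p) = p*(p + 3)*(p^2 + 6*p + 8) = p*(p + 3)*(p + 4)*(p + 2)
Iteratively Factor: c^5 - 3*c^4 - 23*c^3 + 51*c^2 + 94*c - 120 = (c - 1)*(c^4 - 2*c^3 - 25*c^2 + 26*c + 120) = (c - 3)*(c - 1)*(c^3 + c^2 - 22*c - 40) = (c - 3)*(c - 1)*(c + 4)*(c^2 - 3*c - 10) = (c - 3)*(c - 1)*(c + 2)*(c + 4)*(c - 5)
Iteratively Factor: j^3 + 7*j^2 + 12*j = (j + 4)*(j^2 + 3*j) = (j + 3)*(j + 4)*(j)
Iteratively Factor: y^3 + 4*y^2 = (y)*(y^2 + 4*y) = y^2*(y + 4)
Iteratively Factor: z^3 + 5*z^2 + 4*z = (z + 1)*(z^2 + 4*z) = (z + 1)*(z + 4)*(z)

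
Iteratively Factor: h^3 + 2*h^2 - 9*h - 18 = (h - 3)*(h^2 + 5*h + 6) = (h - 3)*(h + 3)*(h + 2)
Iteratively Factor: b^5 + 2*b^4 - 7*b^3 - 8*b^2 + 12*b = (b + 2)*(b^4 - 7*b^2 + 6*b) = b*(b + 2)*(b^3 - 7*b + 6) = b*(b - 2)*(b + 2)*(b^2 + 2*b - 3) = b*(b - 2)*(b - 1)*(b + 2)*(b + 3)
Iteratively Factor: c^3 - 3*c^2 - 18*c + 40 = (c - 2)*(c^2 - c - 20) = (c - 2)*(c + 4)*(c - 5)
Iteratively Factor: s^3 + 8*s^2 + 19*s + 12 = (s + 4)*(s^2 + 4*s + 3) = (s + 1)*(s + 4)*(s + 3)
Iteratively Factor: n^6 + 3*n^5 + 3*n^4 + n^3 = (n + 1)*(n^5 + 2*n^4 + n^3) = n*(n + 1)*(n^4 + 2*n^3 + n^2) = n^2*(n + 1)*(n^3 + 2*n^2 + n) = n^2*(n + 1)^2*(n^2 + n) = n^3*(n + 1)^2*(n + 1)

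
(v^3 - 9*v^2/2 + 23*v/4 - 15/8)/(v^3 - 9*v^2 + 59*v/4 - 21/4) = (v - 5/2)/(v - 7)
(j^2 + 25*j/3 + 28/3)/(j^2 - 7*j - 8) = (3*j^2 + 25*j + 28)/(3*(j^2 - 7*j - 8))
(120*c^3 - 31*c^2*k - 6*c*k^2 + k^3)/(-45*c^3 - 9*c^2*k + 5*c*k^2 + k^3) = (-8*c + k)/(3*c + k)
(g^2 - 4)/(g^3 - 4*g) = 1/g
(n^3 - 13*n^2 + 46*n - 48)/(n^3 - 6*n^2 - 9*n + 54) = (n^2 - 10*n + 16)/(n^2 - 3*n - 18)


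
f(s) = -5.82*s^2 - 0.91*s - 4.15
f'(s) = -11.64*s - 0.91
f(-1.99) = -25.39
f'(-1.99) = 22.25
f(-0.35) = -4.54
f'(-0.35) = 3.16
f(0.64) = -7.12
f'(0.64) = -8.36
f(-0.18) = -4.17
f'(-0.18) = 1.19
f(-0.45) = -4.92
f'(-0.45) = 4.33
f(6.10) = -226.26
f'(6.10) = -71.91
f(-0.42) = -4.79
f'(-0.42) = 3.98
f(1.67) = -21.90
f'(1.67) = -20.35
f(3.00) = -59.26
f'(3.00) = -35.83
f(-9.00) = -467.38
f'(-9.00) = 103.85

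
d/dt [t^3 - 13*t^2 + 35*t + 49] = 3*t^2 - 26*t + 35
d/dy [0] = 0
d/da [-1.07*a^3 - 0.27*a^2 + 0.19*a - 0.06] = -3.21*a^2 - 0.54*a + 0.19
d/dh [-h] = -1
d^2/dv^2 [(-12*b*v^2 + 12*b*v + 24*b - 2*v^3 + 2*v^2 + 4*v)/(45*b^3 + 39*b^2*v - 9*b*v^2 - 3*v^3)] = 4*((3*(b + v)*(-6*b*v^2 + 6*b*v + 12*b - v^3 + v^2 + 2*v) + (-13*b^2 + 6*b*v + 3*v^2)*(-12*b*v + 6*b - 3*v^2 + 2*v + 2))*(15*b^3 + 13*b^2*v - 3*b*v^2 - v^3) + (-6*b - 3*v + 1)*(15*b^3 + 13*b^2*v - 3*b*v^2 - v^3)^2 + (-13*b^2 + 6*b*v + 3*v^2)^2*(-6*b*v^2 + 6*b*v + 12*b - v^3 + v^2 + 2*v))/(3*(15*b^3 + 13*b^2*v - 3*b*v^2 - v^3)^3)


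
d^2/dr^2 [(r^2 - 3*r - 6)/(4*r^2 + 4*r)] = (-2*r^3 - 9*r^2 - 9*r - 3)/(r^3*(r^3 + 3*r^2 + 3*r + 1))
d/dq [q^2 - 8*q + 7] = 2*q - 8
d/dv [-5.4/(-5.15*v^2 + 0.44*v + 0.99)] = (2.376 - 55.62*v)/(-5.15*v^2 + 0.44*v + 0.99)^2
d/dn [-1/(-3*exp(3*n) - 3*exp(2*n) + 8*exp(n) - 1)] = (-9*exp(2*n) - 6*exp(n) + 8)*exp(n)/(3*exp(3*n) + 3*exp(2*n) - 8*exp(n) + 1)^2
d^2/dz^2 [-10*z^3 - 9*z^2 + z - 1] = -60*z - 18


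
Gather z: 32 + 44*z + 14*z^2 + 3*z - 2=14*z^2 + 47*z + 30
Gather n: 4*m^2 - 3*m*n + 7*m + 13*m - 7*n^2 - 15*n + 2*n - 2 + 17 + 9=4*m^2 + 20*m - 7*n^2 + n*(-3*m - 13) + 24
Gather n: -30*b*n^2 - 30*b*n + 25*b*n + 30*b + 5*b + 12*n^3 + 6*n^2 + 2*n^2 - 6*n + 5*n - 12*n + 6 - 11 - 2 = 35*b + 12*n^3 + n^2*(8 - 30*b) + n*(-5*b - 13) - 7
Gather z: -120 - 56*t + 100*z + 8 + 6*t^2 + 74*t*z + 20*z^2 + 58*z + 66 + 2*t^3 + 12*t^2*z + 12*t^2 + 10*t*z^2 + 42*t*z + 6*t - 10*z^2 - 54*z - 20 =2*t^3 + 18*t^2 - 50*t + z^2*(10*t + 10) + z*(12*t^2 + 116*t + 104) - 66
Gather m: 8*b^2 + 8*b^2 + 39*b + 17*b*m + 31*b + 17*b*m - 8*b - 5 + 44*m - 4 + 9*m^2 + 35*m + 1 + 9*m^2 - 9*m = 16*b^2 + 62*b + 18*m^2 + m*(34*b + 70) - 8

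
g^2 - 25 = (g - 5)*(g + 5)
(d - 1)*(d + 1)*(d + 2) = d^3 + 2*d^2 - d - 2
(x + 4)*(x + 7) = x^2 + 11*x + 28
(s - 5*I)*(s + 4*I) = s^2 - I*s + 20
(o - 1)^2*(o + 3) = o^3 + o^2 - 5*o + 3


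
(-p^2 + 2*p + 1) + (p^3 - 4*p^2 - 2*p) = p^3 - 5*p^2 + 1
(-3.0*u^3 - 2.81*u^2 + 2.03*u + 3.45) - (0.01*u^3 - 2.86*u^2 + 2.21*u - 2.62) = -3.01*u^3 + 0.0499999999999998*u^2 - 0.18*u + 6.07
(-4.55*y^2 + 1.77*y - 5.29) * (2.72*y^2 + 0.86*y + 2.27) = -12.376*y^4 + 0.9014*y^3 - 23.1951*y^2 - 0.5315*y - 12.0083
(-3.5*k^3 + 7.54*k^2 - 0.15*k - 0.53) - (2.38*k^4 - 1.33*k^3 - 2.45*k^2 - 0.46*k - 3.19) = -2.38*k^4 - 2.17*k^3 + 9.99*k^2 + 0.31*k + 2.66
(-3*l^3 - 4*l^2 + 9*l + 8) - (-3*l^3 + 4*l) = -4*l^2 + 5*l + 8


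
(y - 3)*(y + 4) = y^2 + y - 12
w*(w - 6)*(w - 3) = w^3 - 9*w^2 + 18*w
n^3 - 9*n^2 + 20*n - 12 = (n - 6)*(n - 2)*(n - 1)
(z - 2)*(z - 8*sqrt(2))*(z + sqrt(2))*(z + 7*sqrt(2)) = z^4 - 2*z^3 - 114*z^2 - 112*sqrt(2)*z + 228*z + 224*sqrt(2)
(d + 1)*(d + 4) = d^2 + 5*d + 4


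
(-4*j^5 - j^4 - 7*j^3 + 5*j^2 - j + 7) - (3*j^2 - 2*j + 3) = -4*j^5 - j^4 - 7*j^3 + 2*j^2 + j + 4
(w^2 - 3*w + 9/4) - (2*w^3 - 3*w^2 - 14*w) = -2*w^3 + 4*w^2 + 11*w + 9/4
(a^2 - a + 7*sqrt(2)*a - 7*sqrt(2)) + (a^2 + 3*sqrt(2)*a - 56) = 2*a^2 - a + 10*sqrt(2)*a - 56 - 7*sqrt(2)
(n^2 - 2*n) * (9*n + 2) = 9*n^3 - 16*n^2 - 4*n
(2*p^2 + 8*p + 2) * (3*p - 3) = 6*p^3 + 18*p^2 - 18*p - 6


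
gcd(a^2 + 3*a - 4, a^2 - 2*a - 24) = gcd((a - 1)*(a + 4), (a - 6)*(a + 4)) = a + 4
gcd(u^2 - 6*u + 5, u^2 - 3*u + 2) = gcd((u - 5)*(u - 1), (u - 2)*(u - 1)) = u - 1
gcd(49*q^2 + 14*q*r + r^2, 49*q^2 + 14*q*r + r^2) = 49*q^2 + 14*q*r + r^2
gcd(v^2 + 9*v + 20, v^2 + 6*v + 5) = v + 5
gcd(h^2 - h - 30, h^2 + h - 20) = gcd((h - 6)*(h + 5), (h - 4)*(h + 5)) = h + 5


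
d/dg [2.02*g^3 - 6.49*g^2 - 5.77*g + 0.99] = 6.06*g^2 - 12.98*g - 5.77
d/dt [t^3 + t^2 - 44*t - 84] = 3*t^2 + 2*t - 44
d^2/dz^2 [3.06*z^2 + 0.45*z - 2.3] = 6.12000000000000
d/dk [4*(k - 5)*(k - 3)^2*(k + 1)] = 16*k^3 - 120*k^2 + 224*k - 24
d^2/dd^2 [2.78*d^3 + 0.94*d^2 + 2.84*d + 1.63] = 16.68*d + 1.88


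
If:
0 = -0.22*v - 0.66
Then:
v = -3.00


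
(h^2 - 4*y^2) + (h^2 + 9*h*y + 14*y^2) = 2*h^2 + 9*h*y + 10*y^2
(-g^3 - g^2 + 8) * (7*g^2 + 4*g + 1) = -7*g^5 - 11*g^4 - 5*g^3 + 55*g^2 + 32*g + 8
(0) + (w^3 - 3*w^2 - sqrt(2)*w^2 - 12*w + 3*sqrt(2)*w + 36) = w^3 - 3*w^2 - sqrt(2)*w^2 - 12*w + 3*sqrt(2)*w + 36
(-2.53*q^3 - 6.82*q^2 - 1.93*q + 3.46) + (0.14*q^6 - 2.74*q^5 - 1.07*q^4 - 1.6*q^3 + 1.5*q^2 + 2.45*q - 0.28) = 0.14*q^6 - 2.74*q^5 - 1.07*q^4 - 4.13*q^3 - 5.32*q^2 + 0.52*q + 3.18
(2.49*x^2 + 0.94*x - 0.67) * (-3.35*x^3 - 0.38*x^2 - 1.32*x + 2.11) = -8.3415*x^5 - 4.0952*x^4 - 1.3995*x^3 + 4.2677*x^2 + 2.8678*x - 1.4137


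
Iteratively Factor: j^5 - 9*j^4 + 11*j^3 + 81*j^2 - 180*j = (j - 4)*(j^4 - 5*j^3 - 9*j^2 + 45*j) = (j - 5)*(j - 4)*(j^3 - 9*j) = (j - 5)*(j - 4)*(j + 3)*(j^2 - 3*j) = (j - 5)*(j - 4)*(j - 3)*(j + 3)*(j)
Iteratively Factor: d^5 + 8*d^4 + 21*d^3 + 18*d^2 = (d + 2)*(d^4 + 6*d^3 + 9*d^2) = (d + 2)*(d + 3)*(d^3 + 3*d^2) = (d + 2)*(d + 3)^2*(d^2) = d*(d + 2)*(d + 3)^2*(d)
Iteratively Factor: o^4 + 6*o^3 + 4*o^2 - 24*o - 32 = (o + 2)*(o^3 + 4*o^2 - 4*o - 16) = (o + 2)*(o + 4)*(o^2 - 4) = (o - 2)*(o + 2)*(o + 4)*(o + 2)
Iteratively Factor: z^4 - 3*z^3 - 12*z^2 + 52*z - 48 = (z - 2)*(z^3 - z^2 - 14*z + 24) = (z - 2)*(z + 4)*(z^2 - 5*z + 6) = (z - 3)*(z - 2)*(z + 4)*(z - 2)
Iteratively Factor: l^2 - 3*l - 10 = (l - 5)*(l + 2)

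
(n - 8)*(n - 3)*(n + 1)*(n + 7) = n^4 - 3*n^3 - 57*n^2 + 115*n + 168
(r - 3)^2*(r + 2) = r^3 - 4*r^2 - 3*r + 18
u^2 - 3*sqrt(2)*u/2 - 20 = (u - 4*sqrt(2))*(u + 5*sqrt(2)/2)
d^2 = d^2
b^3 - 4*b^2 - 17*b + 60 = (b - 5)*(b - 3)*(b + 4)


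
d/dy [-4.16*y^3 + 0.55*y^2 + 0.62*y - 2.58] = -12.48*y^2 + 1.1*y + 0.62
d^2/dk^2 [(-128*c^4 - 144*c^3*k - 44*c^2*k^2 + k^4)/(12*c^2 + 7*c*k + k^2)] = 2*(16*c^3 + 27*c^2*k + 9*c*k^2 + k^3)/(27*c^3 + 27*c^2*k + 9*c*k^2 + k^3)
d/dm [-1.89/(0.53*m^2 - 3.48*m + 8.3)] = (2.0034*m - 6.5772)/(0.53*m^2 - 3.48*m + 8.3)^2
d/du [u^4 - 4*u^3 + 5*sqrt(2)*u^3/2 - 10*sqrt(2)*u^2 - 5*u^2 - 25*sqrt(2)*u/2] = 4*u^3 - 12*u^2 + 15*sqrt(2)*u^2/2 - 20*sqrt(2)*u - 10*u - 25*sqrt(2)/2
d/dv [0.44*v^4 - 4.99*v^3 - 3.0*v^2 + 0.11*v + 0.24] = 1.76*v^3 - 14.97*v^2 - 6.0*v + 0.11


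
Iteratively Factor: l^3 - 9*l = (l + 3)*(l^2 - 3*l) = l*(l + 3)*(l - 3)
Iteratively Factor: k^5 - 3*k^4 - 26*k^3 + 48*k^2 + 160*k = (k - 5)*(k^4 + 2*k^3 - 16*k^2 - 32*k) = (k - 5)*(k + 2)*(k^3 - 16*k) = (k - 5)*(k - 4)*(k + 2)*(k^2 + 4*k) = (k - 5)*(k - 4)*(k + 2)*(k + 4)*(k)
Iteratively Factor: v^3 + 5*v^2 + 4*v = (v + 4)*(v^2 + v) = (v + 1)*(v + 4)*(v)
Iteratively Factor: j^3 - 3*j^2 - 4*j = (j)*(j^2 - 3*j - 4) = j*(j - 4)*(j + 1)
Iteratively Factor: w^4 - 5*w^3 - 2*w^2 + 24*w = (w + 2)*(w^3 - 7*w^2 + 12*w) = w*(w + 2)*(w^2 - 7*w + 12) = w*(w - 3)*(w + 2)*(w - 4)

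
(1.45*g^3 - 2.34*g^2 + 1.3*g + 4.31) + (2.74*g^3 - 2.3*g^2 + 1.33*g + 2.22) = 4.19*g^3 - 4.64*g^2 + 2.63*g + 6.53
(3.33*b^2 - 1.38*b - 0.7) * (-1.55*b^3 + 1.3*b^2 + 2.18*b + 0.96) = -5.1615*b^5 + 6.468*b^4 + 6.5504*b^3 - 0.7216*b^2 - 2.8508*b - 0.672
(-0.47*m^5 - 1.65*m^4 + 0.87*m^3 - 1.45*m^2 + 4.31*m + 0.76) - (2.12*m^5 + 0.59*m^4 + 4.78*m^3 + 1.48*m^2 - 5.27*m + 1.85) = -2.59*m^5 - 2.24*m^4 - 3.91*m^3 - 2.93*m^2 + 9.58*m - 1.09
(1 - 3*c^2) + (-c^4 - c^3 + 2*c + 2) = -c^4 - c^3 - 3*c^2 + 2*c + 3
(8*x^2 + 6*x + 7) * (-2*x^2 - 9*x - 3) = -16*x^4 - 84*x^3 - 92*x^2 - 81*x - 21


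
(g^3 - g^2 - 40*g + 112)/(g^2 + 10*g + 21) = (g^2 - 8*g + 16)/(g + 3)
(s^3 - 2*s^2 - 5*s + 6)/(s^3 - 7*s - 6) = (s - 1)/(s + 1)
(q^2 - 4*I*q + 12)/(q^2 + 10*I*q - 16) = (q - 6*I)/(q + 8*I)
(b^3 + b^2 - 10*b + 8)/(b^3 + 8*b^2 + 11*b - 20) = (b - 2)/(b + 5)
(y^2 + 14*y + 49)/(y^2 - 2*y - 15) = (y^2 + 14*y + 49)/(y^2 - 2*y - 15)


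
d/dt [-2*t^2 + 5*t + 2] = 5 - 4*t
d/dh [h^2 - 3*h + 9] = 2*h - 3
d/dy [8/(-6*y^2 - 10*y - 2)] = 4*(6*y + 5)/(3*y^2 + 5*y + 1)^2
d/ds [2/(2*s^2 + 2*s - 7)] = 4*(-2*s - 1)/(2*s^2 + 2*s - 7)^2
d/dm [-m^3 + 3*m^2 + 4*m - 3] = -3*m^2 + 6*m + 4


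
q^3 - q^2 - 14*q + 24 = (q - 3)*(q - 2)*(q + 4)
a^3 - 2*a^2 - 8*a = a*(a - 4)*(a + 2)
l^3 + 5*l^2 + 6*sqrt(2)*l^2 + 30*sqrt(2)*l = l*(l + 5)*(l + 6*sqrt(2))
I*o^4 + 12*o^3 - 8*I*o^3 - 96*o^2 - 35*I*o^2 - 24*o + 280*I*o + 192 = (o - 8)*(o - 8*I)*(o - 3*I)*(I*o + 1)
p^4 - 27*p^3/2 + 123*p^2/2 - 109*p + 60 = (p - 6)*(p - 4)*(p - 5/2)*(p - 1)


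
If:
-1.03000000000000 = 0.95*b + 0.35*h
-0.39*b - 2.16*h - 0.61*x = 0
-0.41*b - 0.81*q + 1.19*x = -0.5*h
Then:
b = 0.111459149047246*x - 1.16147220046985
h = 0.209710258418168 - 0.302531975985382*x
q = 1.22597007518264*x + 0.717356458520645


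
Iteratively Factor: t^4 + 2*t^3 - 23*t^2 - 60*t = (t + 3)*(t^3 - t^2 - 20*t) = (t - 5)*(t + 3)*(t^2 + 4*t) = (t - 5)*(t + 3)*(t + 4)*(t)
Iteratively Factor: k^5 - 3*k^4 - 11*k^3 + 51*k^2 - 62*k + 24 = (k - 1)*(k^4 - 2*k^3 - 13*k^2 + 38*k - 24) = (k - 1)^2*(k^3 - k^2 - 14*k + 24) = (k - 3)*(k - 1)^2*(k^2 + 2*k - 8) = (k - 3)*(k - 1)^2*(k + 4)*(k - 2)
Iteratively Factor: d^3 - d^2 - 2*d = (d + 1)*(d^2 - 2*d) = d*(d + 1)*(d - 2)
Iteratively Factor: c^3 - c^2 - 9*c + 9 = (c + 3)*(c^2 - 4*c + 3) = (c - 3)*(c + 3)*(c - 1)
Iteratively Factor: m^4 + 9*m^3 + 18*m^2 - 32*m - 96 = (m + 4)*(m^3 + 5*m^2 - 2*m - 24) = (m - 2)*(m + 4)*(m^2 + 7*m + 12) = (m - 2)*(m + 4)^2*(m + 3)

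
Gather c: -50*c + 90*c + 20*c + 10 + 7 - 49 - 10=60*c - 42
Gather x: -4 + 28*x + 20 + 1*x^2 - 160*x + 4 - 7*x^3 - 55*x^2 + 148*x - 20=-7*x^3 - 54*x^2 + 16*x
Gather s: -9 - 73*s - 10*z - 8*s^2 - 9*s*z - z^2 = -8*s^2 + s*(-9*z - 73) - z^2 - 10*z - 9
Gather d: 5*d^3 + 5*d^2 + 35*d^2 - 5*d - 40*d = 5*d^3 + 40*d^2 - 45*d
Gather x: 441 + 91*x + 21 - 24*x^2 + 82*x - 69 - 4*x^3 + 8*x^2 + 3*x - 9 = -4*x^3 - 16*x^2 + 176*x + 384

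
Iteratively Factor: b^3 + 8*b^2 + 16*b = (b)*(b^2 + 8*b + 16) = b*(b + 4)*(b + 4)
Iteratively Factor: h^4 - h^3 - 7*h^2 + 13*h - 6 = (h - 2)*(h^3 + h^2 - 5*h + 3) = (h - 2)*(h - 1)*(h^2 + 2*h - 3) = (h - 2)*(h - 1)^2*(h + 3)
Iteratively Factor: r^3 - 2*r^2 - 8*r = (r + 2)*(r^2 - 4*r) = (r - 4)*(r + 2)*(r)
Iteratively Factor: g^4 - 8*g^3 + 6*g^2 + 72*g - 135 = (g - 5)*(g^3 - 3*g^2 - 9*g + 27) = (g - 5)*(g - 3)*(g^2 - 9) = (g - 5)*(g - 3)*(g + 3)*(g - 3)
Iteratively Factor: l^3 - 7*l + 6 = (l - 1)*(l^2 + l - 6) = (l - 1)*(l + 3)*(l - 2)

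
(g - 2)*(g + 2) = g^2 - 4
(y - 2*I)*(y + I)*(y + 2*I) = y^3 + I*y^2 + 4*y + 4*I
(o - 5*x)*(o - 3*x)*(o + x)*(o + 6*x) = o^4 - o^3*x - 35*o^2*x^2 + 57*o*x^3 + 90*x^4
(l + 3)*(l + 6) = l^2 + 9*l + 18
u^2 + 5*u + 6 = (u + 2)*(u + 3)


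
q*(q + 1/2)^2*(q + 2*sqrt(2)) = q^4 + q^3 + 2*sqrt(2)*q^3 + q^2/4 + 2*sqrt(2)*q^2 + sqrt(2)*q/2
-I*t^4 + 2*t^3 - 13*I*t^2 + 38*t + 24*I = (t - 4*I)*(t + 2*I)*(t + 3*I)*(-I*t + 1)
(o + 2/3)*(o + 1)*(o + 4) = o^3 + 17*o^2/3 + 22*o/3 + 8/3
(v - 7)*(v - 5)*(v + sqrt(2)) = v^3 - 12*v^2 + sqrt(2)*v^2 - 12*sqrt(2)*v + 35*v + 35*sqrt(2)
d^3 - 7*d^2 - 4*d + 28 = (d - 7)*(d - 2)*(d + 2)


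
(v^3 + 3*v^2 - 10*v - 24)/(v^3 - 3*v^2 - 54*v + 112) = (v^3 + 3*v^2 - 10*v - 24)/(v^3 - 3*v^2 - 54*v + 112)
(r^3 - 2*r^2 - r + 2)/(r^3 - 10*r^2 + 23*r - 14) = (r + 1)/(r - 7)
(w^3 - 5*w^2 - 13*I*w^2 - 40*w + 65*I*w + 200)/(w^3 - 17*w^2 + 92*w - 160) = (w^2 - 13*I*w - 40)/(w^2 - 12*w + 32)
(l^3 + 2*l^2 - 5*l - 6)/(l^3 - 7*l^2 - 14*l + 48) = (l + 1)/(l - 8)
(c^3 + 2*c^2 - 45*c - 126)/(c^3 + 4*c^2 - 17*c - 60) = (c^2 - c - 42)/(c^2 + c - 20)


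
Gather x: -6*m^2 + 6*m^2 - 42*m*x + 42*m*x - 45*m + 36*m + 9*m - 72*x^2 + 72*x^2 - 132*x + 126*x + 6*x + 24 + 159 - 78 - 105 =0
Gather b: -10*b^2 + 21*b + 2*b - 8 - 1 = -10*b^2 + 23*b - 9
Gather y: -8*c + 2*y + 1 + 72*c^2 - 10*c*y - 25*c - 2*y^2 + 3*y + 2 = 72*c^2 - 33*c - 2*y^2 + y*(5 - 10*c) + 3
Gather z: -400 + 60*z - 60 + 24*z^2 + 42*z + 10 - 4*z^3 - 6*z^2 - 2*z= -4*z^3 + 18*z^2 + 100*z - 450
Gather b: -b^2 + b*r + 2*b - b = -b^2 + b*(r + 1)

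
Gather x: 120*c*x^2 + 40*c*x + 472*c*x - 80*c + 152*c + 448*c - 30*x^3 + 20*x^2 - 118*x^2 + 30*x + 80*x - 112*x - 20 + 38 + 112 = 520*c - 30*x^3 + x^2*(120*c - 98) + x*(512*c - 2) + 130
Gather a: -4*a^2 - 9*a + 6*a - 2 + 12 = -4*a^2 - 3*a + 10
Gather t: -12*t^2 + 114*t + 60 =-12*t^2 + 114*t + 60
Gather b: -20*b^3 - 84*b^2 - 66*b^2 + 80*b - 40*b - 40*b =-20*b^3 - 150*b^2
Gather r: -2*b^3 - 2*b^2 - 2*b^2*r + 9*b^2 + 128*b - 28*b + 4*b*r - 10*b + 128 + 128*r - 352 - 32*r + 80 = -2*b^3 + 7*b^2 + 90*b + r*(-2*b^2 + 4*b + 96) - 144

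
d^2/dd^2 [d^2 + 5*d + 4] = 2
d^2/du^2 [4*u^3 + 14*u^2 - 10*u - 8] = 24*u + 28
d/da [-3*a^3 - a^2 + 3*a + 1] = -9*a^2 - 2*a + 3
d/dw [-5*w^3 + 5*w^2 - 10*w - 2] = -15*w^2 + 10*w - 10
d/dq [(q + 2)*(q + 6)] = 2*q + 8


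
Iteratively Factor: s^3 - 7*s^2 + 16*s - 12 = (s - 2)*(s^2 - 5*s + 6) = (s - 2)^2*(s - 3)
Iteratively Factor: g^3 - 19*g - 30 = (g - 5)*(g^2 + 5*g + 6) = (g - 5)*(g + 2)*(g + 3)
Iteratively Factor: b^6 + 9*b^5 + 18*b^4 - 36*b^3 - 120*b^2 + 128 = (b + 2)*(b^5 + 7*b^4 + 4*b^3 - 44*b^2 - 32*b + 64) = (b + 2)*(b + 4)*(b^4 + 3*b^3 - 8*b^2 - 12*b + 16) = (b - 2)*(b + 2)*(b + 4)*(b^3 + 5*b^2 + 2*b - 8) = (b - 2)*(b + 2)^2*(b + 4)*(b^2 + 3*b - 4) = (b - 2)*(b + 2)^2*(b + 4)^2*(b - 1)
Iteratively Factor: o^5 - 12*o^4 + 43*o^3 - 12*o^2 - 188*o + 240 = (o + 2)*(o^4 - 14*o^3 + 71*o^2 - 154*o + 120) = (o - 3)*(o + 2)*(o^3 - 11*o^2 + 38*o - 40) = (o - 3)*(o - 2)*(o + 2)*(o^2 - 9*o + 20) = (o - 5)*(o - 3)*(o - 2)*(o + 2)*(o - 4)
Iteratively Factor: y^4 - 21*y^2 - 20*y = (y + 1)*(y^3 - y^2 - 20*y) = (y - 5)*(y + 1)*(y^2 + 4*y) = y*(y - 5)*(y + 1)*(y + 4)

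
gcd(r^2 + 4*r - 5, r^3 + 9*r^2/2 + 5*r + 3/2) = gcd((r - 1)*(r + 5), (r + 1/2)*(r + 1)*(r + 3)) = 1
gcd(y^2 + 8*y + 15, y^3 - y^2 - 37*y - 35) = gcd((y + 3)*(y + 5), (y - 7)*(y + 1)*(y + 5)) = y + 5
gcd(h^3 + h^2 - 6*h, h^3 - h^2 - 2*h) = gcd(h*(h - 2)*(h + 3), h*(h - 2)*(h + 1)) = h^2 - 2*h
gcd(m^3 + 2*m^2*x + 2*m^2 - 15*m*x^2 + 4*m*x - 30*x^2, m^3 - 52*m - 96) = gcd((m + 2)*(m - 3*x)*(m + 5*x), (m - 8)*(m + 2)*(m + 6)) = m + 2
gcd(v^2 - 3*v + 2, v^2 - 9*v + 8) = v - 1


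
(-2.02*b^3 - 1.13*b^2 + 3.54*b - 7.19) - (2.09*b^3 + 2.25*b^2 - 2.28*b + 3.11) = -4.11*b^3 - 3.38*b^2 + 5.82*b - 10.3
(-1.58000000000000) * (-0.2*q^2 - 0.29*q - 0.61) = 0.316*q^2 + 0.4582*q + 0.9638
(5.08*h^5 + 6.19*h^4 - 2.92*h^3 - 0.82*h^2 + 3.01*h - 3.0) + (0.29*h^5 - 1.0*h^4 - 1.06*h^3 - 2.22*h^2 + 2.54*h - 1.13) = 5.37*h^5 + 5.19*h^4 - 3.98*h^3 - 3.04*h^2 + 5.55*h - 4.13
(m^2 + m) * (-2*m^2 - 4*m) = -2*m^4 - 6*m^3 - 4*m^2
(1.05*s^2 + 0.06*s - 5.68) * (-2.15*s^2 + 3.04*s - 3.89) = -2.2575*s^4 + 3.063*s^3 + 8.3099*s^2 - 17.5006*s + 22.0952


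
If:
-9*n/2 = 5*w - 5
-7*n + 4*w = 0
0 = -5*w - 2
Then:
No Solution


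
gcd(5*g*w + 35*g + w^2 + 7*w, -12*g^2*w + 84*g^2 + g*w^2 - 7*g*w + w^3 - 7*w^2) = 1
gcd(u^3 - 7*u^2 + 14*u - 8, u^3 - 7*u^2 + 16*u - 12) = u - 2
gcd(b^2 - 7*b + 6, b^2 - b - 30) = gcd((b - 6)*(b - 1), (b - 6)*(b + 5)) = b - 6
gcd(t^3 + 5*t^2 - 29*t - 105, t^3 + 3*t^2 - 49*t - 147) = t^2 + 10*t + 21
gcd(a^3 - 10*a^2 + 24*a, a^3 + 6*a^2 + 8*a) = a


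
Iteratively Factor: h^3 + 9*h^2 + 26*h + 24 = (h + 4)*(h^2 + 5*h + 6) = (h + 3)*(h + 4)*(h + 2)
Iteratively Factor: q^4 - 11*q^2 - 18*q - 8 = (q - 4)*(q^3 + 4*q^2 + 5*q + 2) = (q - 4)*(q + 1)*(q^2 + 3*q + 2) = (q - 4)*(q + 1)*(q + 2)*(q + 1)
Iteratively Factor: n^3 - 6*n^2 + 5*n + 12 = (n - 3)*(n^2 - 3*n - 4) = (n - 3)*(n + 1)*(n - 4)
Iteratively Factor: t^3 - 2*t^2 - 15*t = (t - 5)*(t^2 + 3*t) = (t - 5)*(t + 3)*(t)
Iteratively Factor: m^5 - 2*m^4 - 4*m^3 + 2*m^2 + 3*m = (m + 1)*(m^4 - 3*m^3 - m^2 + 3*m) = (m + 1)^2*(m^3 - 4*m^2 + 3*m) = (m - 1)*(m + 1)^2*(m^2 - 3*m) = (m - 3)*(m - 1)*(m + 1)^2*(m)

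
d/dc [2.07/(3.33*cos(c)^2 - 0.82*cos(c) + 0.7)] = (13.7862*cos(c) - 1.6974)*sin(c)/(3.33*cos(c)^2 - 0.82*cos(c) + 0.7)^2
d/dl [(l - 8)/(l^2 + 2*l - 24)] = (l^2 + 2*l - 2*(l - 8)*(l + 1) - 24)/(l^2 + 2*l - 24)^2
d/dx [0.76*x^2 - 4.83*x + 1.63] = 1.52*x - 4.83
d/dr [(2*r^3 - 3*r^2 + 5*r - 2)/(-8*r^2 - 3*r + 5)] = (-16*r^4 - 12*r^3 + 79*r^2 - 62*r + 19)/(64*r^4 + 48*r^3 - 71*r^2 - 30*r + 25)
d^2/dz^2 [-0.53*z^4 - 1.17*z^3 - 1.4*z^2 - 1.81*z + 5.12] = -6.36*z^2 - 7.02*z - 2.8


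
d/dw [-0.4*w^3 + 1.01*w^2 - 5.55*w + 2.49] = -1.2*w^2 + 2.02*w - 5.55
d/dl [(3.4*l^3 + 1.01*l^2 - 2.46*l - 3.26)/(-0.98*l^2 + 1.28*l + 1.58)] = (-3.332*l^4 + 8.704*l^3 + 14.998*l^2 - 3.198*l + 0.286)/(0.9604*l^4 - 2.5088*l^3 - 1.4584*l^2 + 4.0448*l + 2.4964)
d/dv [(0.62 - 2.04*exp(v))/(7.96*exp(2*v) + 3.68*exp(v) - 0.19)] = (16.2384*exp(2*v) - 9.8704*exp(v) - 1.894)*exp(v)/(63.3616*exp(4*v) + 58.5856*exp(3*v) + 10.5176*exp(2*v) - 1.3984*exp(v) + 0.0361)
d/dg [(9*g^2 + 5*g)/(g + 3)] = 3*(3*g^2 + 18*g + 5)/(g^2 + 6*g + 9)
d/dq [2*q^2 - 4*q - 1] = 4*q - 4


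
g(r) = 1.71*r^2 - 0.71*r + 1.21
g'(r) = 3.42*r - 0.71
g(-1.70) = 7.36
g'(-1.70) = -6.52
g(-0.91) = 3.27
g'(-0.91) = -3.82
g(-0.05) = 1.25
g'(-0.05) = -0.88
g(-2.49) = 13.58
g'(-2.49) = -9.23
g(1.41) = 3.61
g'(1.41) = 4.11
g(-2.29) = 11.80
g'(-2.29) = -8.54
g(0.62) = 1.43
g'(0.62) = 1.41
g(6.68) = 72.77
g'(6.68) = 22.14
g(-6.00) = 67.03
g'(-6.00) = -21.23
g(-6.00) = 67.03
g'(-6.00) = -21.23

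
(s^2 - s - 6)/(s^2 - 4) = (s - 3)/(s - 2)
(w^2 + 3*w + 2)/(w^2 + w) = (w + 2)/w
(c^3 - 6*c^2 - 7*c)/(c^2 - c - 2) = c*(c - 7)/(c - 2)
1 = 1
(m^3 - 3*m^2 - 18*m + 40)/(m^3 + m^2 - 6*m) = (m^2 - m - 20)/(m*(m + 3))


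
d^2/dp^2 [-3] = 0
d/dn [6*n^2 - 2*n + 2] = 12*n - 2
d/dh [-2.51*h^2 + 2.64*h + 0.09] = 2.64 - 5.02*h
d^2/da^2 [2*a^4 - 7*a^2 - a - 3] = 24*a^2 - 14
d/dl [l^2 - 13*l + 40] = 2*l - 13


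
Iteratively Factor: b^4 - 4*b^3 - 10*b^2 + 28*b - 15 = (b + 3)*(b^3 - 7*b^2 + 11*b - 5) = (b - 5)*(b + 3)*(b^2 - 2*b + 1) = (b - 5)*(b - 1)*(b + 3)*(b - 1)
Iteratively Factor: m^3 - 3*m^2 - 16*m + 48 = (m - 3)*(m^2 - 16) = (m - 4)*(m - 3)*(m + 4)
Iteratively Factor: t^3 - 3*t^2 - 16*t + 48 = (t - 4)*(t^2 + t - 12) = (t - 4)*(t + 4)*(t - 3)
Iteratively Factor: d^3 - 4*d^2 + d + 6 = (d - 2)*(d^2 - 2*d - 3) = (d - 2)*(d + 1)*(d - 3)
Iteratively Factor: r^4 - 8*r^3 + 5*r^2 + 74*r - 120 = (r - 2)*(r^3 - 6*r^2 - 7*r + 60) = (r - 4)*(r - 2)*(r^2 - 2*r - 15) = (r - 4)*(r - 2)*(r + 3)*(r - 5)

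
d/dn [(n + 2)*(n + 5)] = 2*n + 7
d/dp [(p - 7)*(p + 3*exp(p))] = p + (p - 7)*(3*exp(p) + 1) + 3*exp(p)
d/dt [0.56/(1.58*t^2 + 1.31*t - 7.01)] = (-1.7696*t - 0.7336)/(1.58*t^2 + 1.31*t - 7.01)^2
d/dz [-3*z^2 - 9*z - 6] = -6*z - 9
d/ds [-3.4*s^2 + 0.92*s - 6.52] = 0.92 - 6.8*s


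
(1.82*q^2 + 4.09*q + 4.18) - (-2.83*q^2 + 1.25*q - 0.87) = 4.65*q^2 + 2.84*q + 5.05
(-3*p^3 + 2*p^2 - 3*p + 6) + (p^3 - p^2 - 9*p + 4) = -2*p^3 + p^2 - 12*p + 10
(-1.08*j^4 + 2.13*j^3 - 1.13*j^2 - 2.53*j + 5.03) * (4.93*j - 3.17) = -5.3244*j^5 + 13.9245*j^4 - 12.323*j^3 - 8.8908*j^2 + 32.818*j - 15.9451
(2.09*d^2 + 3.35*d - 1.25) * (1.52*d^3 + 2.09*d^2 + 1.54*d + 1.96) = 3.1768*d^5 + 9.4601*d^4 + 8.3201*d^3 + 6.6429*d^2 + 4.641*d - 2.45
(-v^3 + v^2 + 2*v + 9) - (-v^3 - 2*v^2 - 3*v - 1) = 3*v^2 + 5*v + 10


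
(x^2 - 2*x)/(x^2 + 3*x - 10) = x/(x + 5)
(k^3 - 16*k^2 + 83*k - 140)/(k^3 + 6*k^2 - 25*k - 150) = (k^2 - 11*k + 28)/(k^2 + 11*k + 30)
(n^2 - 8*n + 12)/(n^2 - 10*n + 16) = (n - 6)/(n - 8)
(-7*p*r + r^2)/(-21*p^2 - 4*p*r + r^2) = r/(3*p + r)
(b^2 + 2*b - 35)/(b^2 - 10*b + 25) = (b + 7)/(b - 5)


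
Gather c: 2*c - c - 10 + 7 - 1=c - 4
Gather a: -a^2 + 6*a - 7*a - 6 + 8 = -a^2 - a + 2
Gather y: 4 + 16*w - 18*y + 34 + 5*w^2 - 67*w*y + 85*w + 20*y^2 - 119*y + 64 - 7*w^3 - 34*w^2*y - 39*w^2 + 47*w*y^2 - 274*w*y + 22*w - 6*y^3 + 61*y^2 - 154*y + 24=-7*w^3 - 34*w^2 + 123*w - 6*y^3 + y^2*(47*w + 81) + y*(-34*w^2 - 341*w - 291) + 126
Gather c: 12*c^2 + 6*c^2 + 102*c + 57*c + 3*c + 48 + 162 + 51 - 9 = 18*c^2 + 162*c + 252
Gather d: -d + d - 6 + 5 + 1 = 0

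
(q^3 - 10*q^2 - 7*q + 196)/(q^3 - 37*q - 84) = (q - 7)/(q + 3)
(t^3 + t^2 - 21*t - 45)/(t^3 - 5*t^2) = 1 + 6/t + 9/t^2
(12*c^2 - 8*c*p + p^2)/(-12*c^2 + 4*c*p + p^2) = (-6*c + p)/(6*c + p)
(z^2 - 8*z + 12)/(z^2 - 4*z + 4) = (z - 6)/(z - 2)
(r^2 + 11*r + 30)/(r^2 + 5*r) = (r + 6)/r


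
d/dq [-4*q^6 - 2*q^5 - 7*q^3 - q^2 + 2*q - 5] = -24*q^5 - 10*q^4 - 21*q^2 - 2*q + 2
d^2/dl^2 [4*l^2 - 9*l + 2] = 8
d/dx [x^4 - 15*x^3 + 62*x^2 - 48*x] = 4*x^3 - 45*x^2 + 124*x - 48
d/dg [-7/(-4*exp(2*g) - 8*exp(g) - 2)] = -14*(exp(g) + 1)*exp(g)/(2*exp(2*g) + 4*exp(g) + 1)^2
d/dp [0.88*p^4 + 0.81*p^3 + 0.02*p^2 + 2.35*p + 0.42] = 3.52*p^3 + 2.43*p^2 + 0.04*p + 2.35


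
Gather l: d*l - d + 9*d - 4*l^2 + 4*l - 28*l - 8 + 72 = 8*d - 4*l^2 + l*(d - 24) + 64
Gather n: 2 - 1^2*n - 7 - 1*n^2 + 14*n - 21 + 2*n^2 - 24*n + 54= n^2 - 11*n + 28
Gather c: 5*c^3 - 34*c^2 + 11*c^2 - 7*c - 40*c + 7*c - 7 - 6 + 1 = 5*c^3 - 23*c^2 - 40*c - 12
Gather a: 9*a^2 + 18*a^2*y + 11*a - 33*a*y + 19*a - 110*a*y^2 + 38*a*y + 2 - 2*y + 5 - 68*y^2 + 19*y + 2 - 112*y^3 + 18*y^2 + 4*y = a^2*(18*y + 9) + a*(-110*y^2 + 5*y + 30) - 112*y^3 - 50*y^2 + 21*y + 9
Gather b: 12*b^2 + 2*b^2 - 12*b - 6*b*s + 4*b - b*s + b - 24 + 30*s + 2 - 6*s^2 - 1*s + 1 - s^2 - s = 14*b^2 + b*(-7*s - 7) - 7*s^2 + 28*s - 21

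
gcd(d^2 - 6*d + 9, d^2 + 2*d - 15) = d - 3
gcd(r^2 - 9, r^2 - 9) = r^2 - 9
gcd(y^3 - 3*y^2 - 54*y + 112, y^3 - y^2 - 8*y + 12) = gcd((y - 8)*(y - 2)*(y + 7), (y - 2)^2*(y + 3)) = y - 2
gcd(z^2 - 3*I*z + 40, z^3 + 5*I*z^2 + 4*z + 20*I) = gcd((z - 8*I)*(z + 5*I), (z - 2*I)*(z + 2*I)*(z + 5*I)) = z + 5*I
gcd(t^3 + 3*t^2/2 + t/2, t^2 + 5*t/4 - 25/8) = 1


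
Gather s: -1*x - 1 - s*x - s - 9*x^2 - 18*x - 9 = s*(-x - 1) - 9*x^2 - 19*x - 10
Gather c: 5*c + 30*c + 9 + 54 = 35*c + 63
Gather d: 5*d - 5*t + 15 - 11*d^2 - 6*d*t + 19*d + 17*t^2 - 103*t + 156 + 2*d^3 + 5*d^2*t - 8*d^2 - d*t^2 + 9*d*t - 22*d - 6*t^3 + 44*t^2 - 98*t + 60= 2*d^3 + d^2*(5*t - 19) + d*(-t^2 + 3*t + 2) - 6*t^3 + 61*t^2 - 206*t + 231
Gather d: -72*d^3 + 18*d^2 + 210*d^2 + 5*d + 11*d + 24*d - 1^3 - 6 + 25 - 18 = -72*d^3 + 228*d^2 + 40*d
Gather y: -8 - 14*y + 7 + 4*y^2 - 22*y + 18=4*y^2 - 36*y + 17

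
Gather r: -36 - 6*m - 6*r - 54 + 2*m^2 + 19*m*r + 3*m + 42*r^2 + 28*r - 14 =2*m^2 - 3*m + 42*r^2 + r*(19*m + 22) - 104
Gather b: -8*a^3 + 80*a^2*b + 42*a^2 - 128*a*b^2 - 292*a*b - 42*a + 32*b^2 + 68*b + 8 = -8*a^3 + 42*a^2 - 42*a + b^2*(32 - 128*a) + b*(80*a^2 - 292*a + 68) + 8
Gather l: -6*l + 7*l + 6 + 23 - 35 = l - 6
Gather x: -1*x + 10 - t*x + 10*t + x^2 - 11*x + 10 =10*t + x^2 + x*(-t - 12) + 20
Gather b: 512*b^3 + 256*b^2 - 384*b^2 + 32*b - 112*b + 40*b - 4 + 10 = 512*b^3 - 128*b^2 - 40*b + 6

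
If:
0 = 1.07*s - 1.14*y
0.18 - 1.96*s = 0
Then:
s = 0.09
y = 0.09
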